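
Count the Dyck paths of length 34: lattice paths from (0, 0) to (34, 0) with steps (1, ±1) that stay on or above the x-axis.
C_17 = 129644790

These Dyck paths are counted by the Catalan number C_n = (1/(n + 1)) · C(2n, n). For n = 17: C_17 = (1/18) · C(34, 17) = 2333606220/18 = 129644790.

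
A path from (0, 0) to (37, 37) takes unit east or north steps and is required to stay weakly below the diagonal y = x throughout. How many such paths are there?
Number of paths = 45950804324621742364

By the reflection principle (André's argument), the number of monotone paths to (37, 37) with n ≤ m that never go above y = x is C(74, 37) − C(74, 38) = 1746130564335626209832 − 1700179760011004467468 = 45950804324621742364.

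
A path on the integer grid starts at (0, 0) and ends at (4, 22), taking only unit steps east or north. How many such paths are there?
Number of paths = 14950

A monotone lattice path from (0, 0) to (4, 22) consists of 4 east steps and 22 north steps in some order, so it is determined by which 4 of the 26 steps are east. The count is C(26, 4) = 14950.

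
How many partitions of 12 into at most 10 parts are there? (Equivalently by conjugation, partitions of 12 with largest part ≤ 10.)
p(12, parts ≤ 10) = 75

Partitions of 12 with all parts ≤ 10: 10+2, 10+1+1, 9+3, 9+2+1, 9+1+1+1, 8+4, 8+3+1, 8+2+2, 8+2+1+1, 8+1+1+1+1, 7+5, 7+4+1, 7+3+2, 7+3+1+1, 7+2+2+1, 7+2+1+1+1, 7+1+1+1+1+1, 6+6, 6+5+1, 6+4+2, 6+4+1+1, 6+3+3, 6+3+2+1, 6+3+1+1+1, 6+2+2+2, 6+2+2+1+1, 6+2+1+1+1+1, 6+1+1+1+1+1+1, 5+5+2, 5+5+1+1, … (75 total). Count = 75.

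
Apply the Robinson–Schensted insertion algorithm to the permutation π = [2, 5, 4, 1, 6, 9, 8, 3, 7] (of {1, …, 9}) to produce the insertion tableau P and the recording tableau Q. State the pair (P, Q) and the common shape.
P = [1, 3, 6, 7] / [2, 4, 8] / [5, 9];  Q = [1, 2, 5, 6] / [3, 7, 9] / [4, 8];  common shape = (4, 3, 2)

Row-insert the values π_1, π_2, … into P one at a time, bumping the leftmost entry strictly greater than the inserted value down to the next row. The recording tableau Q records, in position (i, j), the step at which that cell was added to P.
  Insert 2 (step 1): P = [2];  Q = [1]
  Insert 5 (step 2): P = [2, 5];  Q = [1, 2]
  Insert 4 (step 3): P = [2, 4] / [5];  Q = [1, 2] / [3]
  Insert 1 (step 4): P = [1, 4] / [2] / [5];  Q = [1, 2] / [3] / [4]
  Insert 6 (step 5): P = [1, 4, 6] / [2] / [5];  Q = [1, 2, 5] / [3] / [4]
  Insert 9 (step 6): P = [1, 4, 6, 9] / [2] / [5];  Q = [1, 2, 5, 6] / [3] / [4]
  Insert 8 (step 7): P = [1, 4, 6, 8] / [2, 9] / [5];  Q = [1, 2, 5, 6] / [3, 7] / [4]
  Insert 3 (step 8): P = [1, 3, 6, 8] / [2, 4] / [5, 9];  Q = [1, 2, 5, 6] / [3, 7] / [4, 8]
  Insert 7 (step 9): P = [1, 3, 6, 7] / [2, 4, 8] / [5, 9];  Q = [1, 2, 5, 6] / [3, 7, 9] / [4, 8]
Final shape: (4, 3, 2).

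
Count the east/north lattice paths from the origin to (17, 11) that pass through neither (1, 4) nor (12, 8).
Number of paths = 13576275

Inclusion–exclusion. Total paths: C(28, 17) = 21474180. Through P₁: C(5, 1)·C(23, 16) = 1225785. Through P₂: C(20, 12)·C(8, 5) = 7054320. Since P₁ is strictly southwest of P₂, a monotone path through both must visit P₁ then P₂; paths through both = C(5, 1)·C(15, 11)·C(8, 5) = 382200. Avoid both = 21474180 − 1225785 − 7054320 + 382200 = 13576275.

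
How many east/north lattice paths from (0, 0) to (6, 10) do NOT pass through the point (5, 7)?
Number of paths = 4840

Total paths from (0, 0) to (6, 10): C(16, 6) = 8008. Paths through (5, 7): (paths (0, 0) → (5, 7)) × (paths (5, 7) → (6, 10)) = C(12, 5) · C(4, 1) = 792 · 4 = 3168. Avoidance count = 8008 − 3168 = 4840.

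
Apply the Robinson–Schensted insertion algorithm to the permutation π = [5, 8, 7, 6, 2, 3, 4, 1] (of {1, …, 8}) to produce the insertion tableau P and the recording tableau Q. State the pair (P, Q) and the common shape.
P = [1, 3, 4] / [2, 6] / [5] / [7] / [8];  Q = [1, 2, 7] / [3, 6] / [4] / [5] / [8];  common shape = (3, 2, 1, 1, 1)

Row-insert the values π_1, π_2, … into P one at a time, bumping the leftmost entry strictly greater than the inserted value down to the next row. The recording tableau Q records, in position (i, j), the step at which that cell was added to P.
  Insert 5 (step 1): P = [5];  Q = [1]
  Insert 8 (step 2): P = [5, 8];  Q = [1, 2]
  Insert 7 (step 3): P = [5, 7] / [8];  Q = [1, 2] / [3]
  Insert 6 (step 4): P = [5, 6] / [7] / [8];  Q = [1, 2] / [3] / [4]
  Insert 2 (step 5): P = [2, 6] / [5] / [7] / [8];  Q = [1, 2] / [3] / [4] / [5]
  Insert 3 (step 6): P = [2, 3] / [5, 6] / [7] / [8];  Q = [1, 2] / [3, 6] / [4] / [5]
  Insert 4 (step 7): P = [2, 3, 4] / [5, 6] / [7] / [8];  Q = [1, 2, 7] / [3, 6] / [4] / [5]
  Insert 1 (step 8): P = [1, 3, 4] / [2, 6] / [5] / [7] / [8];  Q = [1, 2, 7] / [3, 6] / [4] / [5] / [8]
Final shape: (3, 2, 1, 1, 1).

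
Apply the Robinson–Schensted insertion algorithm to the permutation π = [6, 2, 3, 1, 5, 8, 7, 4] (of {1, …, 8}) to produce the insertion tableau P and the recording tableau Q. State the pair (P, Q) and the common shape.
P = [1, 3, 4, 7] / [2, 5] / [6, 8];  Q = [1, 3, 5, 6] / [2, 7] / [4, 8];  common shape = (4, 2, 2)

Row-insert the values π_1, π_2, … into P one at a time, bumping the leftmost entry strictly greater than the inserted value down to the next row. The recording tableau Q records, in position (i, j), the step at which that cell was added to P.
  Insert 6 (step 1): P = [6];  Q = [1]
  Insert 2 (step 2): P = [2] / [6];  Q = [1] / [2]
  Insert 3 (step 3): P = [2, 3] / [6];  Q = [1, 3] / [2]
  Insert 1 (step 4): P = [1, 3] / [2] / [6];  Q = [1, 3] / [2] / [4]
  Insert 5 (step 5): P = [1, 3, 5] / [2] / [6];  Q = [1, 3, 5] / [2] / [4]
  Insert 8 (step 6): P = [1, 3, 5, 8] / [2] / [6];  Q = [1, 3, 5, 6] / [2] / [4]
  Insert 7 (step 7): P = [1, 3, 5, 7] / [2, 8] / [6];  Q = [1, 3, 5, 6] / [2, 7] / [4]
  Insert 4 (step 8): P = [1, 3, 4, 7] / [2, 5] / [6, 8];  Q = [1, 3, 5, 6] / [2, 7] / [4, 8]
Final shape: (4, 2, 2).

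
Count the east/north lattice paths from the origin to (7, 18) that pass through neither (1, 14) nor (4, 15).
Number of paths = 401230

Inclusion–exclusion. Total paths: C(25, 7) = 480700. Through P₁: C(15, 1)·C(10, 6) = 3150. Through P₂: C(19, 4)·C(6, 3) = 77520. Since P₁ is strictly southwest of P₂, a monotone path through both must visit P₁ then P₂; paths through both = C(15, 1)·C(4, 3)·C(6, 3) = 1200. Avoid both = 480700 − 3150 − 77520 + 1200 = 401230.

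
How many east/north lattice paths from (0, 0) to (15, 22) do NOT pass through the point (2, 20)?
Number of paths = 9364175505

Total paths from (0, 0) to (15, 22): C(37, 15) = 9364199760. Paths through (2, 20): (paths (0, 0) → (2, 20)) × (paths (2, 20) → (15, 22)) = C(22, 2) · C(15, 13) = 231 · 105 = 24255. Avoidance count = 9364199760 − 24255 = 9364175505.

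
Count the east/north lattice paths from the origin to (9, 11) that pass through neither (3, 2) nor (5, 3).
Number of paths = 105040

Inclusion–exclusion. Total paths: C(20, 9) = 167960. Through P₁: C(5, 3)·C(15, 6) = 50050. Through P₂: C(8, 5)·C(12, 4) = 27720. Since P₁ is strictly southwest of P₂, a monotone path through both must visit P₁ then P₂; paths through both = C(5, 3)·C(3, 2)·C(12, 4) = 14850. Avoid both = 167960 − 50050 − 27720 + 14850 = 105040.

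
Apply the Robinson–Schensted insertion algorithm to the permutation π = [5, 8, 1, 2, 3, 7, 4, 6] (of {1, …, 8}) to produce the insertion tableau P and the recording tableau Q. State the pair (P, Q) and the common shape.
P = [1, 2, 3, 4, 6] / [5, 7] / [8];  Q = [1, 2, 5, 6, 8] / [3, 4] / [7];  common shape = (5, 2, 1)

Row-insert the values π_1, π_2, … into P one at a time, bumping the leftmost entry strictly greater than the inserted value down to the next row. The recording tableau Q records, in position (i, j), the step at which that cell was added to P.
  Insert 5 (step 1): P = [5];  Q = [1]
  Insert 8 (step 2): P = [5, 8];  Q = [1, 2]
  Insert 1 (step 3): P = [1, 8] / [5];  Q = [1, 2] / [3]
  Insert 2 (step 4): P = [1, 2] / [5, 8];  Q = [1, 2] / [3, 4]
  Insert 3 (step 5): P = [1, 2, 3] / [5, 8];  Q = [1, 2, 5] / [3, 4]
  Insert 7 (step 6): P = [1, 2, 3, 7] / [5, 8];  Q = [1, 2, 5, 6] / [3, 4]
  Insert 4 (step 7): P = [1, 2, 3, 4] / [5, 7] / [8];  Q = [1, 2, 5, 6] / [3, 4] / [7]
  Insert 6 (step 8): P = [1, 2, 3, 4, 6] / [5, 7] / [8];  Q = [1, 2, 5, 6, 8] / [3, 4] / [7]
Final shape: (5, 2, 1).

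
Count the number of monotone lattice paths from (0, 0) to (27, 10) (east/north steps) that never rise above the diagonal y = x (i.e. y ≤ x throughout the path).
Number of paths = 223926516

By the reflection principle (André's argument), the number of monotone paths to (27, 10) with n ≤ m that never go above y = x is C(37, 27) − C(37, 28) = 348330136 − 124403620 = 223926516.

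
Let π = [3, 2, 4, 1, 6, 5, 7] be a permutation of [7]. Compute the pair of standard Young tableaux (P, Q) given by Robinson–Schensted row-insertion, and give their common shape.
P = [1, 4, 5, 7] / [2, 6] / [3];  Q = [1, 3, 5, 7] / [2, 6] / [4];  common shape = (4, 2, 1)

Row-insert the values π_1, π_2, … into P one at a time, bumping the leftmost entry strictly greater than the inserted value down to the next row. The recording tableau Q records, in position (i, j), the step at which that cell was added to P.
  Insert 3 (step 1): P = [3];  Q = [1]
  Insert 2 (step 2): P = [2] / [3];  Q = [1] / [2]
  Insert 4 (step 3): P = [2, 4] / [3];  Q = [1, 3] / [2]
  Insert 1 (step 4): P = [1, 4] / [2] / [3];  Q = [1, 3] / [2] / [4]
  Insert 6 (step 5): P = [1, 4, 6] / [2] / [3];  Q = [1, 3, 5] / [2] / [4]
  Insert 5 (step 6): P = [1, 4, 5] / [2, 6] / [3];  Q = [1, 3, 5] / [2, 6] / [4]
  Insert 7 (step 7): P = [1, 4, 5, 7] / [2, 6] / [3];  Q = [1, 3, 5, 7] / [2, 6] / [4]
Final shape: (4, 2, 1).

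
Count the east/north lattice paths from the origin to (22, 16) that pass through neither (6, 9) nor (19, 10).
Number of paths = 19336328685

Inclusion–exclusion. Total paths: C(38, 22) = 22239974430. Through P₁: C(15, 6)·C(23, 16) = 1227010785. Through P₂: C(29, 19)·C(9, 3) = 1682520840. Since P₁ is strictly southwest of P₂, a monotone path through both must visit P₁ then P₂; paths through both = C(15, 6)·C(14, 13)·C(9, 3) = 5885880. Avoid both = 22239974430 − 1227010785 − 1682520840 + 5885880 = 19336328685.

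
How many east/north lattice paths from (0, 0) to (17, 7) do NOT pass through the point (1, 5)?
Number of paths = 345186

Total paths from (0, 0) to (17, 7): C(24, 17) = 346104. Paths through (1, 5): (paths (0, 0) → (1, 5)) × (paths (1, 5) → (17, 7)) = C(6, 1) · C(18, 16) = 6 · 153 = 918. Avoidance count = 346104 − 918 = 345186.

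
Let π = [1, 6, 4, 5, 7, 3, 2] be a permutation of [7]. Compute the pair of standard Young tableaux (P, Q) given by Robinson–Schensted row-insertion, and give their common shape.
P = [1, 2, 5, 7] / [3] / [4] / [6];  Q = [1, 2, 4, 5] / [3] / [6] / [7];  common shape = (4, 1, 1, 1)

Row-insert the values π_1, π_2, … into P one at a time, bumping the leftmost entry strictly greater than the inserted value down to the next row. The recording tableau Q records, in position (i, j), the step at which that cell was added to P.
  Insert 1 (step 1): P = [1];  Q = [1]
  Insert 6 (step 2): P = [1, 6];  Q = [1, 2]
  Insert 4 (step 3): P = [1, 4] / [6];  Q = [1, 2] / [3]
  Insert 5 (step 4): P = [1, 4, 5] / [6];  Q = [1, 2, 4] / [3]
  Insert 7 (step 5): P = [1, 4, 5, 7] / [6];  Q = [1, 2, 4, 5] / [3]
  Insert 3 (step 6): P = [1, 3, 5, 7] / [4] / [6];  Q = [1, 2, 4, 5] / [3] / [6]
  Insert 2 (step 7): P = [1, 2, 5, 7] / [3] / [4] / [6];  Q = [1, 2, 4, 5] / [3] / [6] / [7]
Final shape: (4, 1, 1, 1).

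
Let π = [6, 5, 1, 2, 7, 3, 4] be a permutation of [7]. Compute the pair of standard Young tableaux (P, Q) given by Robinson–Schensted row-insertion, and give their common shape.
P = [1, 2, 3, 4] / [5, 7] / [6];  Q = [1, 4, 5, 7] / [2, 6] / [3];  common shape = (4, 2, 1)

Row-insert the values π_1, π_2, … into P one at a time, bumping the leftmost entry strictly greater than the inserted value down to the next row. The recording tableau Q records, in position (i, j), the step at which that cell was added to P.
  Insert 6 (step 1): P = [6];  Q = [1]
  Insert 5 (step 2): P = [5] / [6];  Q = [1] / [2]
  Insert 1 (step 3): P = [1] / [5] / [6];  Q = [1] / [2] / [3]
  Insert 2 (step 4): P = [1, 2] / [5] / [6];  Q = [1, 4] / [2] / [3]
  Insert 7 (step 5): P = [1, 2, 7] / [5] / [6];  Q = [1, 4, 5] / [2] / [3]
  Insert 3 (step 6): P = [1, 2, 3] / [5, 7] / [6];  Q = [1, 4, 5] / [2, 6] / [3]
  Insert 4 (step 7): P = [1, 2, 3, 4] / [5, 7] / [6];  Q = [1, 4, 5, 7] / [2, 6] / [3]
Final shape: (4, 2, 1).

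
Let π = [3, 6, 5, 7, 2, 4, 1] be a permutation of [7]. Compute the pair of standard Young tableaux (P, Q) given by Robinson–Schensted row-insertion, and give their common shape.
P = [1, 4, 7] / [2, 5] / [3] / [6];  Q = [1, 2, 4] / [3, 6] / [5] / [7];  common shape = (3, 2, 1, 1)

Row-insert the values π_1, π_2, … into P one at a time, bumping the leftmost entry strictly greater than the inserted value down to the next row. The recording tableau Q records, in position (i, j), the step at which that cell was added to P.
  Insert 3 (step 1): P = [3];  Q = [1]
  Insert 6 (step 2): P = [3, 6];  Q = [1, 2]
  Insert 5 (step 3): P = [3, 5] / [6];  Q = [1, 2] / [3]
  Insert 7 (step 4): P = [3, 5, 7] / [6];  Q = [1, 2, 4] / [3]
  Insert 2 (step 5): P = [2, 5, 7] / [3] / [6];  Q = [1, 2, 4] / [3] / [5]
  Insert 4 (step 6): P = [2, 4, 7] / [3, 5] / [6];  Q = [1, 2, 4] / [3, 6] / [5]
  Insert 1 (step 7): P = [1, 4, 7] / [2, 5] / [3] / [6];  Q = [1, 2, 4] / [3, 6] / [5] / [7]
Final shape: (3, 2, 1, 1).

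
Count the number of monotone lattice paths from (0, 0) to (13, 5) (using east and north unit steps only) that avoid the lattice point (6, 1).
Number of paths = 6258

Total paths from (0, 0) to (13, 5): C(18, 13) = 8568. Paths through (6, 1): (paths (0, 0) → (6, 1)) × (paths (6, 1) → (13, 5)) = C(7, 6) · C(11, 7) = 7 · 330 = 2310. Avoidance count = 8568 − 2310 = 6258.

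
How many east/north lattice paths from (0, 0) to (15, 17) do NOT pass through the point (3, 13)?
Number of paths = 564703520

Total paths from (0, 0) to (15, 17): C(32, 15) = 565722720. Paths through (3, 13): (paths (0, 0) → (3, 13)) × (paths (3, 13) → (15, 17)) = C(16, 3) · C(16, 12) = 560 · 1820 = 1019200. Avoidance count = 565722720 − 1019200 = 564703520.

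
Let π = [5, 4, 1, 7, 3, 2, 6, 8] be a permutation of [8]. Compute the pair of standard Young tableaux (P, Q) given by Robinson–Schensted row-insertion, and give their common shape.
P = [1, 2, 6, 8] / [3, 7] / [4] / [5];  Q = [1, 4, 7, 8] / [2, 5] / [3] / [6];  common shape = (4, 2, 1, 1)

Row-insert the values π_1, π_2, … into P one at a time, bumping the leftmost entry strictly greater than the inserted value down to the next row. The recording tableau Q records, in position (i, j), the step at which that cell was added to P.
  Insert 5 (step 1): P = [5];  Q = [1]
  Insert 4 (step 2): P = [4] / [5];  Q = [1] / [2]
  Insert 1 (step 3): P = [1] / [4] / [5];  Q = [1] / [2] / [3]
  Insert 7 (step 4): P = [1, 7] / [4] / [5];  Q = [1, 4] / [2] / [3]
  Insert 3 (step 5): P = [1, 3] / [4, 7] / [5];  Q = [1, 4] / [2, 5] / [3]
  Insert 2 (step 6): P = [1, 2] / [3, 7] / [4] / [5];  Q = [1, 4] / [2, 5] / [3] / [6]
  Insert 6 (step 7): P = [1, 2, 6] / [3, 7] / [4] / [5];  Q = [1, 4, 7] / [2, 5] / [3] / [6]
  Insert 8 (step 8): P = [1, 2, 6, 8] / [3, 7] / [4] / [5];  Q = [1, 4, 7, 8] / [2, 5] / [3] / [6]
Final shape: (4, 2, 1, 1).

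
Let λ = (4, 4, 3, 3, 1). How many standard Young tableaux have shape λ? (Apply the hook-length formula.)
# SYT of shape (4, 4, 3, 3, 1) = 81081

Hook-length formula: f^λ = n! / Π hook(c), product over all cells c of the Young diagram. For λ = (4, 4, 3, 3, 1), n = 15 boxes. Hook lengths by row (left-to-right, top-to-bottom): [8, 6, 5, 2]; [7, 5, 4, 1]; [5, 3, 2]; [4, 2, 1]; [1]. Product of hooks = 16128000. So f^λ = 15! / 16128000 = 1307674368000 / 16128000 = 81081.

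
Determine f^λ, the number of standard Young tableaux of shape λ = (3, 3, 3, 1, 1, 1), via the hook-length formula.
# SYT of shape (3, 3, 3, 1, 1, 1) = 1650

Hook-length formula: f^λ = n! / Π hook(c), product over all cells c of the Young diagram. For λ = (3, 3, 3, 1, 1, 1), n = 12 boxes. Hook lengths by row (left-to-right, top-to-bottom): [8, 4, 3]; [7, 3, 2]; [6, 2, 1]; [3]; [2]; [1]. Product of hooks = 290304. So f^λ = 12! / 290304 = 479001600 / 290304 = 1650.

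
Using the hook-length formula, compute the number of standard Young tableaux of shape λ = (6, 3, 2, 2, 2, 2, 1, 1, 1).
# SYT of shape (6, 3, 2, 2, 2, 2, 1, 1, 1) = 39907296

Hook-length formula: f^λ = n! / Π hook(c), product over all cells c of the Young diagram. For λ = (6, 3, 2, 2, 2, 2, 1, 1, 1), n = 20 boxes. Hook lengths by row (left-to-right, top-to-bottom): [14, 10, 5, 3, 2, 1]; [10, 6, 1]; [8, 4]; [7, 3]; [6, 2]; [5, 1]; [3]; [2]; [1]. Product of hooks = 60963840000. So f^λ = 20! / 60963840000 = 2432902008176640000 / 60963840000 = 39907296.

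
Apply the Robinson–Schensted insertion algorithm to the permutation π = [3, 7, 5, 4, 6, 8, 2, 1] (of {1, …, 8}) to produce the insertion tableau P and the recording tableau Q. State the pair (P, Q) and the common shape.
P = [1, 4, 6, 8] / [2] / [3] / [5] / [7];  Q = [1, 2, 5, 6] / [3] / [4] / [7] / [8];  common shape = (4, 1, 1, 1, 1)

Row-insert the values π_1, π_2, … into P one at a time, bumping the leftmost entry strictly greater than the inserted value down to the next row. The recording tableau Q records, in position (i, j), the step at which that cell was added to P.
  Insert 3 (step 1): P = [3];  Q = [1]
  Insert 7 (step 2): P = [3, 7];  Q = [1, 2]
  Insert 5 (step 3): P = [3, 5] / [7];  Q = [1, 2] / [3]
  Insert 4 (step 4): P = [3, 4] / [5] / [7];  Q = [1, 2] / [3] / [4]
  Insert 6 (step 5): P = [3, 4, 6] / [5] / [7];  Q = [1, 2, 5] / [3] / [4]
  Insert 8 (step 6): P = [3, 4, 6, 8] / [5] / [7];  Q = [1, 2, 5, 6] / [3] / [4]
  Insert 2 (step 7): P = [2, 4, 6, 8] / [3] / [5] / [7];  Q = [1, 2, 5, 6] / [3] / [4] / [7]
  Insert 1 (step 8): P = [1, 4, 6, 8] / [2] / [3] / [5] / [7];  Q = [1, 2, 5, 6] / [3] / [4] / [7] / [8]
Final shape: (4, 1, 1, 1, 1).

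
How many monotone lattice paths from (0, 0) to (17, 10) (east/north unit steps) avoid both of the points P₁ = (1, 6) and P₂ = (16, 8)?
Number of paths = 6198813

Inclusion–exclusion. Total paths: C(27, 17) = 8436285. Through P₁: C(7, 1)·C(20, 16) = 33915. Through P₂: C(24, 16)·C(3, 1) = 2206413. Since P₁ is strictly southwest of P₂, a monotone path through both must visit P₁ then P₂; paths through both = C(7, 1)·C(17, 15)·C(3, 1) = 2856. Avoid both = 8436285 − 33915 − 2206413 + 2856 = 6198813.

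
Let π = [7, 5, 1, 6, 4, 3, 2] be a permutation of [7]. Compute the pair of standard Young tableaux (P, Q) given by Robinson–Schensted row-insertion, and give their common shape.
P = [1, 2] / [3, 6] / [4] / [5] / [7];  Q = [1, 4] / [2, 5] / [3] / [6] / [7];  common shape = (2, 2, 1, 1, 1)

Row-insert the values π_1, π_2, … into P one at a time, bumping the leftmost entry strictly greater than the inserted value down to the next row. The recording tableau Q records, in position (i, j), the step at which that cell was added to P.
  Insert 7 (step 1): P = [7];  Q = [1]
  Insert 5 (step 2): P = [5] / [7];  Q = [1] / [2]
  Insert 1 (step 3): P = [1] / [5] / [7];  Q = [1] / [2] / [3]
  Insert 6 (step 4): P = [1, 6] / [5] / [7];  Q = [1, 4] / [2] / [3]
  Insert 4 (step 5): P = [1, 4] / [5, 6] / [7];  Q = [1, 4] / [2, 5] / [3]
  Insert 3 (step 6): P = [1, 3] / [4, 6] / [5] / [7];  Q = [1, 4] / [2, 5] / [3] / [6]
  Insert 2 (step 7): P = [1, 2] / [3, 6] / [4] / [5] / [7];  Q = [1, 4] / [2, 5] / [3] / [6] / [7]
Final shape: (2, 2, 1, 1, 1).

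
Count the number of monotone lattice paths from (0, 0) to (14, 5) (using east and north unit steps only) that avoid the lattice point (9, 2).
Number of paths = 8548

Total paths from (0, 0) to (14, 5): C(19, 14) = 11628. Paths through (9, 2): (paths (0, 0) → (9, 2)) × (paths (9, 2) → (14, 5)) = C(11, 9) · C(8, 5) = 55 · 56 = 3080. Avoidance count = 11628 − 3080 = 8548.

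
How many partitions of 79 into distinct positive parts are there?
q(79) = 70488

A partition into distinct parts is a strictly decreasing sequence summing to n. The recurrence d(n, m) = d(n, m−1) + d(n−m, m−1) (use part m at most once) with q(n) = d(n, n) gives q(79) = 70488. (Euler's theorem: # distinct-part partitions = # odd-part partitions.)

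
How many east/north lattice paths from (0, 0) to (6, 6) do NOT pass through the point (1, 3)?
Number of paths = 700

Total paths from (0, 0) to (6, 6): C(12, 6) = 924. Paths through (1, 3): (paths (0, 0) → (1, 3)) × (paths (1, 3) → (6, 6)) = C(4, 1) · C(8, 5) = 4 · 56 = 224. Avoidance count = 924 − 224 = 700.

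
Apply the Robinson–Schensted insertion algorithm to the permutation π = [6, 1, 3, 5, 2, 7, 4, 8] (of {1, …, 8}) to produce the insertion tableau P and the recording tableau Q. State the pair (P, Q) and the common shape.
P = [1, 2, 4, 7, 8] / [3, 5] / [6];  Q = [1, 3, 4, 6, 8] / [2, 7] / [5];  common shape = (5, 2, 1)

Row-insert the values π_1, π_2, … into P one at a time, bumping the leftmost entry strictly greater than the inserted value down to the next row. The recording tableau Q records, in position (i, j), the step at which that cell was added to P.
  Insert 6 (step 1): P = [6];  Q = [1]
  Insert 1 (step 2): P = [1] / [6];  Q = [1] / [2]
  Insert 3 (step 3): P = [1, 3] / [6];  Q = [1, 3] / [2]
  Insert 5 (step 4): P = [1, 3, 5] / [6];  Q = [1, 3, 4] / [2]
  Insert 2 (step 5): P = [1, 2, 5] / [3] / [6];  Q = [1, 3, 4] / [2] / [5]
  Insert 7 (step 6): P = [1, 2, 5, 7] / [3] / [6];  Q = [1, 3, 4, 6] / [2] / [5]
  Insert 4 (step 7): P = [1, 2, 4, 7] / [3, 5] / [6];  Q = [1, 3, 4, 6] / [2, 7] / [5]
  Insert 8 (step 8): P = [1, 2, 4, 7, 8] / [3, 5] / [6];  Q = [1, 3, 4, 6, 8] / [2, 7] / [5]
Final shape: (5, 2, 1).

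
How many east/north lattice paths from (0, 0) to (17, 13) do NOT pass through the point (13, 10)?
Number of paths = 79717540

Total paths from (0, 0) to (17, 13): C(30, 17) = 119759850. Paths through (13, 10): (paths (0, 0) → (13, 10)) × (paths (13, 10) → (17, 13)) = C(23, 13) · C(7, 4) = 1144066 · 35 = 40042310. Avoidance count = 119759850 − 40042310 = 79717540.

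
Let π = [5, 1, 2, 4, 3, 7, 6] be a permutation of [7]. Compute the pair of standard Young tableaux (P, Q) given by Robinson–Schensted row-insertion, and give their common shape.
P = [1, 2, 3, 6] / [4, 7] / [5];  Q = [1, 3, 4, 6] / [2, 7] / [5];  common shape = (4, 2, 1)

Row-insert the values π_1, π_2, … into P one at a time, bumping the leftmost entry strictly greater than the inserted value down to the next row. The recording tableau Q records, in position (i, j), the step at which that cell was added to P.
  Insert 5 (step 1): P = [5];  Q = [1]
  Insert 1 (step 2): P = [1] / [5];  Q = [1] / [2]
  Insert 2 (step 3): P = [1, 2] / [5];  Q = [1, 3] / [2]
  Insert 4 (step 4): P = [1, 2, 4] / [5];  Q = [1, 3, 4] / [2]
  Insert 3 (step 5): P = [1, 2, 3] / [4] / [5];  Q = [1, 3, 4] / [2] / [5]
  Insert 7 (step 6): P = [1, 2, 3, 7] / [4] / [5];  Q = [1, 3, 4, 6] / [2] / [5]
  Insert 6 (step 7): P = [1, 2, 3, 6] / [4, 7] / [5];  Q = [1, 3, 4, 6] / [2, 7] / [5]
Final shape: (4, 2, 1).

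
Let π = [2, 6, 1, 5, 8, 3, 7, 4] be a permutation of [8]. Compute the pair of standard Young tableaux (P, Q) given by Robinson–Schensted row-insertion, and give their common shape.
P = [1, 3, 4] / [2, 5, 7] / [6, 8];  Q = [1, 2, 5] / [3, 4, 7] / [6, 8];  common shape = (3, 3, 2)

Row-insert the values π_1, π_2, … into P one at a time, bumping the leftmost entry strictly greater than the inserted value down to the next row. The recording tableau Q records, in position (i, j), the step at which that cell was added to P.
  Insert 2 (step 1): P = [2];  Q = [1]
  Insert 6 (step 2): P = [2, 6];  Q = [1, 2]
  Insert 1 (step 3): P = [1, 6] / [2];  Q = [1, 2] / [3]
  Insert 5 (step 4): P = [1, 5] / [2, 6];  Q = [1, 2] / [3, 4]
  Insert 8 (step 5): P = [1, 5, 8] / [2, 6];  Q = [1, 2, 5] / [3, 4]
  Insert 3 (step 6): P = [1, 3, 8] / [2, 5] / [6];  Q = [1, 2, 5] / [3, 4] / [6]
  Insert 7 (step 7): P = [1, 3, 7] / [2, 5, 8] / [6];  Q = [1, 2, 5] / [3, 4, 7] / [6]
  Insert 4 (step 8): P = [1, 3, 4] / [2, 5, 7] / [6, 8];  Q = [1, 2, 5] / [3, 4, 7] / [6, 8]
Final shape: (3, 3, 2).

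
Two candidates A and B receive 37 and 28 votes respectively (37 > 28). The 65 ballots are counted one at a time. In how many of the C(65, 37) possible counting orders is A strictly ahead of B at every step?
Strict-lead orderings = 272133314509923216

Total orderings of the 65 votes with 37 for A: C(65, 37) = 1965407271460556560. By the Bertrand ballot formula (Cycle Lemma / reflection principle), the number of orderings in which A is strictly ahead of B throughout is (p − q)/(p + q) · C(p + q, p) = (37 − 28)/(37 + 28) · 1965407271460556560 = 272133314509923216.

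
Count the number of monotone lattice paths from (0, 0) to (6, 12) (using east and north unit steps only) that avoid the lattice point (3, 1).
Number of paths = 17108

Total paths from (0, 0) to (6, 12): C(18, 6) = 18564. Paths through (3, 1): (paths (0, 0) → (3, 1)) × (paths (3, 1) → (6, 12)) = C(4, 3) · C(14, 3) = 4 · 364 = 1456. Avoidance count = 18564 − 1456 = 17108.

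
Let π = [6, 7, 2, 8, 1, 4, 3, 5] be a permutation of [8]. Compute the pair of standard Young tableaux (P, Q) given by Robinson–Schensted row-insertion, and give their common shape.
P = [1, 3, 5] / [2, 4, 8] / [6, 7];  Q = [1, 2, 4] / [3, 6, 8] / [5, 7];  common shape = (3, 3, 2)

Row-insert the values π_1, π_2, … into P one at a time, bumping the leftmost entry strictly greater than the inserted value down to the next row. The recording tableau Q records, in position (i, j), the step at which that cell was added to P.
  Insert 6 (step 1): P = [6];  Q = [1]
  Insert 7 (step 2): P = [6, 7];  Q = [1, 2]
  Insert 2 (step 3): P = [2, 7] / [6];  Q = [1, 2] / [3]
  Insert 8 (step 4): P = [2, 7, 8] / [6];  Q = [1, 2, 4] / [3]
  Insert 1 (step 5): P = [1, 7, 8] / [2] / [6];  Q = [1, 2, 4] / [3] / [5]
  Insert 4 (step 6): P = [1, 4, 8] / [2, 7] / [6];  Q = [1, 2, 4] / [3, 6] / [5]
  Insert 3 (step 7): P = [1, 3, 8] / [2, 4] / [6, 7];  Q = [1, 2, 4] / [3, 6] / [5, 7]
  Insert 5 (step 8): P = [1, 3, 5] / [2, 4, 8] / [6, 7];  Q = [1, 2, 4] / [3, 6, 8] / [5, 7]
Final shape: (3, 3, 2).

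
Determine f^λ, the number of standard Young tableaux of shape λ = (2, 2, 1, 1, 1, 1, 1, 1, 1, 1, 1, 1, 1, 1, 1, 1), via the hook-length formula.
# SYT of shape (2, 2, 1, 1, 1, 1, 1, 1, 1, 1, 1, 1, 1, 1, 1, 1) = 135

Hook-length formula: f^λ = n! / Π hook(c), product over all cells c of the Young diagram. For λ = (2, 2, 1, 1, 1, 1, 1, 1, 1, 1, 1, 1, 1, 1, 1, 1), n = 18 boxes. Hook lengths by row (left-to-right, top-to-bottom): [17, 2]; [16, 1]; [14]; [13]; [12]; [11]; [10]; [9]; [8]; [7]; [6]; [5]; [4]; [3]; [2]; [1]. Product of hooks = 47424990412800. So f^λ = 18! / 47424990412800 = 6402373705728000 / 47424990412800 = 135.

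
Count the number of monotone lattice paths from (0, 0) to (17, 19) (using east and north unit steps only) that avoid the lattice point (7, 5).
Number of paths = 7044181848

Total paths from (0, 0) to (17, 19): C(36, 17) = 8597496600. Paths through (7, 5): (paths (0, 0) → (7, 5)) × (paths (7, 5) → (17, 19)) = C(12, 7) · C(24, 10) = 792 · 1961256 = 1553314752. Avoidance count = 8597496600 − 1553314752 = 7044181848.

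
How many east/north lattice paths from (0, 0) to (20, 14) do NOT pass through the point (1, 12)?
Number of paths = 1391972910

Total paths from (0, 0) to (20, 14): C(34, 20) = 1391975640. Paths through (1, 12): (paths (0, 0) → (1, 12)) × (paths (1, 12) → (20, 14)) = C(13, 1) · C(21, 19) = 13 · 210 = 2730. Avoidance count = 1391975640 − 2730 = 1391972910.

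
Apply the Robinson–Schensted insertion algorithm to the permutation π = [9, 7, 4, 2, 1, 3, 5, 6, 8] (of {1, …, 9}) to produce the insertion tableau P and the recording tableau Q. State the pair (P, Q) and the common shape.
P = [1, 3, 5, 6, 8] / [2] / [4] / [7] / [9];  Q = [1, 6, 7, 8, 9] / [2] / [3] / [4] / [5];  common shape = (5, 1, 1, 1, 1)

Row-insert the values π_1, π_2, … into P one at a time, bumping the leftmost entry strictly greater than the inserted value down to the next row. The recording tableau Q records, in position (i, j), the step at which that cell was added to P.
  Insert 9 (step 1): P = [9];  Q = [1]
  Insert 7 (step 2): P = [7] / [9];  Q = [1] / [2]
  Insert 4 (step 3): P = [4] / [7] / [9];  Q = [1] / [2] / [3]
  Insert 2 (step 4): P = [2] / [4] / [7] / [9];  Q = [1] / [2] / [3] / [4]
  Insert 1 (step 5): P = [1] / [2] / [4] / [7] / [9];  Q = [1] / [2] / [3] / [4] / [5]
  Insert 3 (step 6): P = [1, 3] / [2] / [4] / [7] / [9];  Q = [1, 6] / [2] / [3] / [4] / [5]
  Insert 5 (step 7): P = [1, 3, 5] / [2] / [4] / [7] / [9];  Q = [1, 6, 7] / [2] / [3] / [4] / [5]
  Insert 6 (step 8): P = [1, 3, 5, 6] / [2] / [4] / [7] / [9];  Q = [1, 6, 7, 8] / [2] / [3] / [4] / [5]
  Insert 8 (step 9): P = [1, 3, 5, 6, 8] / [2] / [4] / [7] / [9];  Q = [1, 6, 7, 8, 9] / [2] / [3] / [4] / [5]
Final shape: (5, 1, 1, 1, 1).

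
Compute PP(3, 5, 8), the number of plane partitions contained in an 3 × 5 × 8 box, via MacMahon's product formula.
PP(3, 5, 8) = 61408347

Evaluate the triple product over i = 1..3, j = 1..5, k = 1..8. The factors are (2/1) · (3/2) · (4/3) · (5/4) · (6/5) · (7/6) · (8/7) · (9/8) · … (120 factors total). The numerators and denominators telescope so the product is an integer; carrying out the multiplication exactly gives PP(3, 5, 8) = 61408347.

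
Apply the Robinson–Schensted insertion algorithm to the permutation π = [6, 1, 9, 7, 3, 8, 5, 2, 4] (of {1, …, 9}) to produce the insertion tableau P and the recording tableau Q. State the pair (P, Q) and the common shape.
P = [1, 2, 4] / [3, 5, 8] / [6, 7] / [9];  Q = [1, 3, 6] / [2, 4, 7] / [5, 9] / [8];  common shape = (3, 3, 2, 1)

Row-insert the values π_1, π_2, … into P one at a time, bumping the leftmost entry strictly greater than the inserted value down to the next row. The recording tableau Q records, in position (i, j), the step at which that cell was added to P.
  Insert 6 (step 1): P = [6];  Q = [1]
  Insert 1 (step 2): P = [1] / [6];  Q = [1] / [2]
  Insert 9 (step 3): P = [1, 9] / [6];  Q = [1, 3] / [2]
  Insert 7 (step 4): P = [1, 7] / [6, 9];  Q = [1, 3] / [2, 4]
  Insert 3 (step 5): P = [1, 3] / [6, 7] / [9];  Q = [1, 3] / [2, 4] / [5]
  Insert 8 (step 6): P = [1, 3, 8] / [6, 7] / [9];  Q = [1, 3, 6] / [2, 4] / [5]
  Insert 5 (step 7): P = [1, 3, 5] / [6, 7, 8] / [9];  Q = [1, 3, 6] / [2, 4, 7] / [5]
  Insert 2 (step 8): P = [1, 2, 5] / [3, 7, 8] / [6] / [9];  Q = [1, 3, 6] / [2, 4, 7] / [5] / [8]
  Insert 4 (step 9): P = [1, 2, 4] / [3, 5, 8] / [6, 7] / [9];  Q = [1, 3, 6] / [2, 4, 7] / [5, 9] / [8]
Final shape: (3, 3, 2, 1).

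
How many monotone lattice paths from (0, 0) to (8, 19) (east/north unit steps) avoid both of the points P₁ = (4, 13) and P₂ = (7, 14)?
Number of paths = 1079715

Inclusion–exclusion. Total paths: C(27, 8) = 2220075. Through P₁: C(17, 4)·C(10, 4) = 499800. Through P₂: C(21, 7)·C(6, 1) = 697680. Since P₁ is strictly southwest of P₂, a monotone path through both must visit P₁ then P₂; paths through both = C(17, 4)·C(4, 3)·C(6, 1) = 57120. Avoid both = 2220075 − 499800 − 697680 + 57120 = 1079715.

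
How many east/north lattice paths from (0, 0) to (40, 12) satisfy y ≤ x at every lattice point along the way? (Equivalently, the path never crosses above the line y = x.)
Number of paths = 145975678030

By the reflection principle (André's argument), the number of monotone paths to (40, 12) with n ≤ m that never go above y = x is C(52, 40) − C(52, 41) = 206379406870 − 60403728840 = 145975678030.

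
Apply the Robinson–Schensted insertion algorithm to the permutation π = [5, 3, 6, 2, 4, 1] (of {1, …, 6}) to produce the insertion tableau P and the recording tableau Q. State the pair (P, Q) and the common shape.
P = [1, 4] / [2, 6] / [3] / [5];  Q = [1, 3] / [2, 5] / [4] / [6];  common shape = (2, 2, 1, 1)

Row-insert the values π_1, π_2, … into P one at a time, bumping the leftmost entry strictly greater than the inserted value down to the next row. The recording tableau Q records, in position (i, j), the step at which that cell was added to P.
  Insert 5 (step 1): P = [5];  Q = [1]
  Insert 3 (step 2): P = [3] / [5];  Q = [1] / [2]
  Insert 6 (step 3): P = [3, 6] / [5];  Q = [1, 3] / [2]
  Insert 2 (step 4): P = [2, 6] / [3] / [5];  Q = [1, 3] / [2] / [4]
  Insert 4 (step 5): P = [2, 4] / [3, 6] / [5];  Q = [1, 3] / [2, 5] / [4]
  Insert 1 (step 6): P = [1, 4] / [2, 6] / [3] / [5];  Q = [1, 3] / [2, 5] / [4] / [6]
Final shape: (2, 2, 1, 1).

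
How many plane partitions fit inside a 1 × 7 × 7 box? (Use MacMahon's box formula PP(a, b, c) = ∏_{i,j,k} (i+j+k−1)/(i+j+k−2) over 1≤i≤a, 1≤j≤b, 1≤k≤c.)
PP(1, 7, 7) = 3432

Evaluate the triple product over i = 1..1, j = 1..7, k = 1..7. The factors are (2/1) · (3/2) · (4/3) · (5/4) · (6/5) · (7/6) · (8/7) · (3/2) · … (49 factors total). The numerators and denominators telescope so the product is an integer; carrying out the multiplication exactly gives PP(1, 7, 7) = 3432.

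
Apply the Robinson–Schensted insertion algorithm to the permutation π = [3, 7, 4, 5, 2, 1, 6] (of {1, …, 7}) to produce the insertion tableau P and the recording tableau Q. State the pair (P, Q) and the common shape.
P = [1, 4, 5, 6] / [2] / [3] / [7];  Q = [1, 2, 4, 7] / [3] / [5] / [6];  common shape = (4, 1, 1, 1)

Row-insert the values π_1, π_2, … into P one at a time, bumping the leftmost entry strictly greater than the inserted value down to the next row. The recording tableau Q records, in position (i, j), the step at which that cell was added to P.
  Insert 3 (step 1): P = [3];  Q = [1]
  Insert 7 (step 2): P = [3, 7];  Q = [1, 2]
  Insert 4 (step 3): P = [3, 4] / [7];  Q = [1, 2] / [3]
  Insert 5 (step 4): P = [3, 4, 5] / [7];  Q = [1, 2, 4] / [3]
  Insert 2 (step 5): P = [2, 4, 5] / [3] / [7];  Q = [1, 2, 4] / [3] / [5]
  Insert 1 (step 6): P = [1, 4, 5] / [2] / [3] / [7];  Q = [1, 2, 4] / [3] / [5] / [6]
  Insert 6 (step 7): P = [1, 4, 5, 6] / [2] / [3] / [7];  Q = [1, 2, 4, 7] / [3] / [5] / [6]
Final shape: (4, 1, 1, 1).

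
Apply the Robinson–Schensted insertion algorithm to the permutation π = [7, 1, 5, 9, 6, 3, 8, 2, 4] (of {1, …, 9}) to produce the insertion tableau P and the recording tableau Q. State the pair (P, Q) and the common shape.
P = [1, 2, 4, 8] / [3, 6] / [5, 9] / [7];  Q = [1, 3, 4, 7] / [2, 5] / [6, 9] / [8];  common shape = (4, 2, 2, 1)

Row-insert the values π_1, π_2, … into P one at a time, bumping the leftmost entry strictly greater than the inserted value down to the next row. The recording tableau Q records, in position (i, j), the step at which that cell was added to P.
  Insert 7 (step 1): P = [7];  Q = [1]
  Insert 1 (step 2): P = [1] / [7];  Q = [1] / [2]
  Insert 5 (step 3): P = [1, 5] / [7];  Q = [1, 3] / [2]
  Insert 9 (step 4): P = [1, 5, 9] / [7];  Q = [1, 3, 4] / [2]
  Insert 6 (step 5): P = [1, 5, 6] / [7, 9];  Q = [1, 3, 4] / [2, 5]
  Insert 3 (step 6): P = [1, 3, 6] / [5, 9] / [7];  Q = [1, 3, 4] / [2, 5] / [6]
  Insert 8 (step 7): P = [1, 3, 6, 8] / [5, 9] / [7];  Q = [1, 3, 4, 7] / [2, 5] / [6]
  Insert 2 (step 8): P = [1, 2, 6, 8] / [3, 9] / [5] / [7];  Q = [1, 3, 4, 7] / [2, 5] / [6] / [8]
  Insert 4 (step 9): P = [1, 2, 4, 8] / [3, 6] / [5, 9] / [7];  Q = [1, 3, 4, 7] / [2, 5] / [6, 9] / [8]
Final shape: (4, 2, 2, 1).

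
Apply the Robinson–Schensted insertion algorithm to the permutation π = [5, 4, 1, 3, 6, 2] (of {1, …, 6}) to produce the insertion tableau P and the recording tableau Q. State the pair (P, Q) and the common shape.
P = [1, 2, 6] / [3] / [4] / [5];  Q = [1, 4, 5] / [2] / [3] / [6];  common shape = (3, 1, 1, 1)

Row-insert the values π_1, π_2, … into P one at a time, bumping the leftmost entry strictly greater than the inserted value down to the next row. The recording tableau Q records, in position (i, j), the step at which that cell was added to P.
  Insert 5 (step 1): P = [5];  Q = [1]
  Insert 4 (step 2): P = [4] / [5];  Q = [1] / [2]
  Insert 1 (step 3): P = [1] / [4] / [5];  Q = [1] / [2] / [3]
  Insert 3 (step 4): P = [1, 3] / [4] / [5];  Q = [1, 4] / [2] / [3]
  Insert 6 (step 5): P = [1, 3, 6] / [4] / [5];  Q = [1, 4, 5] / [2] / [3]
  Insert 2 (step 6): P = [1, 2, 6] / [3] / [4] / [5];  Q = [1, 4, 5] / [2] / [3] / [6]
Final shape: (3, 1, 1, 1).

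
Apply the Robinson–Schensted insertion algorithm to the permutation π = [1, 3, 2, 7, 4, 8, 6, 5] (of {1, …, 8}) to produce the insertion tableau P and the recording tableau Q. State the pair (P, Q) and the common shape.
P = [1, 2, 4, 5] / [3, 6, 8] / [7];  Q = [1, 2, 4, 6] / [3, 5, 7] / [8];  common shape = (4, 3, 1)

Row-insert the values π_1, π_2, … into P one at a time, bumping the leftmost entry strictly greater than the inserted value down to the next row. The recording tableau Q records, in position (i, j), the step at which that cell was added to P.
  Insert 1 (step 1): P = [1];  Q = [1]
  Insert 3 (step 2): P = [1, 3];  Q = [1, 2]
  Insert 2 (step 3): P = [1, 2] / [3];  Q = [1, 2] / [3]
  Insert 7 (step 4): P = [1, 2, 7] / [3];  Q = [1, 2, 4] / [3]
  Insert 4 (step 5): P = [1, 2, 4] / [3, 7];  Q = [1, 2, 4] / [3, 5]
  Insert 8 (step 6): P = [1, 2, 4, 8] / [3, 7];  Q = [1, 2, 4, 6] / [3, 5]
  Insert 6 (step 7): P = [1, 2, 4, 6] / [3, 7, 8];  Q = [1, 2, 4, 6] / [3, 5, 7]
  Insert 5 (step 8): P = [1, 2, 4, 5] / [3, 6, 8] / [7];  Q = [1, 2, 4, 6] / [3, 5, 7] / [8]
Final shape: (4, 3, 1).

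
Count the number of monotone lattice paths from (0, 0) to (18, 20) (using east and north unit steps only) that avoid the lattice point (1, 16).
Number of paths = 33577898865

Total paths from (0, 0) to (18, 20): C(38, 18) = 33578000610. Paths through (1, 16): (paths (0, 0) → (1, 16)) × (paths (1, 16) → (18, 20)) = C(17, 1) · C(21, 17) = 17 · 5985 = 101745. Avoidance count = 33578000610 − 101745 = 33577898865.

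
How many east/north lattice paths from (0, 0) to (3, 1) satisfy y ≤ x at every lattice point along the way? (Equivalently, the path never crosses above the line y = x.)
Number of paths = 3

By the reflection principle (André's argument), the number of monotone paths to (3, 1) with n ≤ m that never go above y = x is C(4, 3) − C(4, 4) = 4 − 1 = 3.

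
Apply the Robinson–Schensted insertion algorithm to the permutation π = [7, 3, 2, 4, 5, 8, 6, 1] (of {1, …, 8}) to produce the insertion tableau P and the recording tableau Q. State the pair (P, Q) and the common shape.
P = [1, 4, 5, 6] / [2, 8] / [3] / [7];  Q = [1, 4, 5, 6] / [2, 7] / [3] / [8];  common shape = (4, 2, 1, 1)

Row-insert the values π_1, π_2, … into P one at a time, bumping the leftmost entry strictly greater than the inserted value down to the next row. The recording tableau Q records, in position (i, j), the step at which that cell was added to P.
  Insert 7 (step 1): P = [7];  Q = [1]
  Insert 3 (step 2): P = [3] / [7];  Q = [1] / [2]
  Insert 2 (step 3): P = [2] / [3] / [7];  Q = [1] / [2] / [3]
  Insert 4 (step 4): P = [2, 4] / [3] / [7];  Q = [1, 4] / [2] / [3]
  Insert 5 (step 5): P = [2, 4, 5] / [3] / [7];  Q = [1, 4, 5] / [2] / [3]
  Insert 8 (step 6): P = [2, 4, 5, 8] / [3] / [7];  Q = [1, 4, 5, 6] / [2] / [3]
  Insert 6 (step 7): P = [2, 4, 5, 6] / [3, 8] / [7];  Q = [1, 4, 5, 6] / [2, 7] / [3]
  Insert 1 (step 8): P = [1, 4, 5, 6] / [2, 8] / [3] / [7];  Q = [1, 4, 5, 6] / [2, 7] / [3] / [8]
Final shape: (4, 2, 1, 1).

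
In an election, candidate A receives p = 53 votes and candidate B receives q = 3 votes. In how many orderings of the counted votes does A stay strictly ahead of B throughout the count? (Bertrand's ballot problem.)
Strict-lead orderings = 24750

Total orderings of the 56 votes with 53 for A: C(56, 53) = 27720. By the Bertrand ballot formula (Cycle Lemma / reflection principle), the number of orderings in which A is strictly ahead of B throughout is (p − q)/(p + q) · C(p + q, p) = (53 − 3)/(53 + 3) · 27720 = 24750.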